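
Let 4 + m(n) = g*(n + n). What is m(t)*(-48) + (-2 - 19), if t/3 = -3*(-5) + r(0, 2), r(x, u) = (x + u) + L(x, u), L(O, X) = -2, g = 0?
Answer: 171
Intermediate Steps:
r(x, u) = -2 + u + x (r(x, u) = (x + u) - 2 = (u + x) - 2 = -2 + u + x)
t = 45 (t = 3*(-3*(-5) + (-2 + 2 + 0)) = 3*(15 + 0) = 3*15 = 45)
m(n) = -4 (m(n) = -4 + 0*(n + n) = -4 + 0*(2*n) = -4 + 0 = -4)
m(t)*(-48) + (-2 - 19) = -4*(-48) + (-2 - 19) = 192 - 21 = 171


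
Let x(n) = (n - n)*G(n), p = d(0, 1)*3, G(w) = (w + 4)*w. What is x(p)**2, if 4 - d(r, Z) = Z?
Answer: 0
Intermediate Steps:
d(r, Z) = 4 - Z
G(w) = w*(4 + w) (G(w) = (4 + w)*w = w*(4 + w))
p = 9 (p = (4 - 1*1)*3 = (4 - 1)*3 = 3*3 = 9)
x(n) = 0 (x(n) = (n - n)*(n*(4 + n)) = 0*(n*(4 + n)) = 0)
x(p)**2 = 0**2 = 0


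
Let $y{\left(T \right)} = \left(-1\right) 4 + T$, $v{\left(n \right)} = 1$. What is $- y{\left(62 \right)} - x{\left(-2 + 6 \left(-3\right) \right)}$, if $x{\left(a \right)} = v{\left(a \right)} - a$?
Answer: $-79$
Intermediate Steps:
$y{\left(T \right)} = -4 + T$
$x{\left(a \right)} = 1 - a$
$- y{\left(62 \right)} - x{\left(-2 + 6 \left(-3\right) \right)} = - (-4 + 62) - \left(1 - \left(-2 + 6 \left(-3\right)\right)\right) = \left(-1\right) 58 - \left(1 - \left(-2 - 18\right)\right) = -58 - \left(1 - -20\right) = -58 - \left(1 + 20\right) = -58 - 21 = -79$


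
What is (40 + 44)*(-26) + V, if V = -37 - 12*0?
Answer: -2221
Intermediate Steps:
V = -37 (V = -37 + 0 = -37)
(40 + 44)*(-26) + V = (40 + 44)*(-26) - 37 = 84*(-26) - 37 = -2184 - 37 = -2221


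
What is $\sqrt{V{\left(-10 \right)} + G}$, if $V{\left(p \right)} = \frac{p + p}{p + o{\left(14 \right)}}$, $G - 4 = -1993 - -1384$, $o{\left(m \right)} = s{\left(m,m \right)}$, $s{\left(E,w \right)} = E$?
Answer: $i \sqrt{610} \approx 24.698 i$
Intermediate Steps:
$o{\left(m \right)} = m$
$G = -605$ ($G = 4 - 609 = -605$)
$V{\left(p \right)} = \frac{2 p}{14 + p}$ ($V{\left(p \right)} = \frac{p + p}{p + 14} = \frac{2 p}{14 + p}$)
$\sqrt{V{\left(-10 \right)} + G} = \sqrt{2 \left(-10\right) \frac{1}{14 - 10} - 605} = \sqrt{2 \left(-10\right) \frac{1}{4} - 605} = \sqrt{-5 - 605} = \sqrt{-610} = i \sqrt{610}$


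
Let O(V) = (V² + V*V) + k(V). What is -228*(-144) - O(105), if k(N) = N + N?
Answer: 10572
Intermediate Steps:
k(N) = 2*N
O(V) = 2*V + 2*V² (O(V) = (V² + V*V) + 2*V = (V² + V²) + 2*V = 2*V² + 2*V = 2*V + 2*V²)
-228*(-144) - O(105) = -228*(-144) - 2*105*(1 + 105) = 32832 - 2*105*106 = 32832 - 1*22260 = 32832 - 22260 = 10572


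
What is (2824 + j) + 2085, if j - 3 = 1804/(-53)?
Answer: 258532/53 ≈ 4878.0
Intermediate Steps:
j = -1645/53 (j = 3 + 1804/(-53) = 3 + 1804*(-1/53) = 3 - 1804/53 = -1645/53 ≈ -31.038)
(2824 + j) + 2085 = (2824 - 1645/53) + 2085 = 148027/53 + 2085 = 258532/53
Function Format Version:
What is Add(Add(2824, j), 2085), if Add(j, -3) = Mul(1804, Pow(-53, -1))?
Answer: Rational(258532, 53) ≈ 4878.0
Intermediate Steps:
j = Rational(-1645, 53) (j = Add(3, Mul(1804, Pow(-53, -1))) = Add(3, Mul(1804, Rational(-1, 53))) = Add(3, Rational(-1804, 53)) = Rational(-1645, 53) ≈ -31.038)
Add(Add(2824, j), 2085) = Add(Add(2824, Rational(-1645, 53)), 2085) = Add(Rational(148027, 53), 2085) = Rational(258532, 53)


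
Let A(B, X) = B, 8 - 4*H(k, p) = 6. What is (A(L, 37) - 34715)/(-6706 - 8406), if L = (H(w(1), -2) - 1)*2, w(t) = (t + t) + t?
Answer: 8679/3778 ≈ 2.2972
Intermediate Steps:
w(t) = 3*t (w(t) = 2*t + t = 3*t)
H(k, p) = ½ (H(k, p) = 2 - ¼*6 = 2 - 3/2 = ½)
L = -1 (L = (½ - 1)*2 = -½*2 = -1)
(A(L, 37) - 34715)/(-6706 - 8406) = (-1 - 34715)/(-6706 - 8406) = -34716/(-15112) = -34716*(-1/15112) = 8679/3778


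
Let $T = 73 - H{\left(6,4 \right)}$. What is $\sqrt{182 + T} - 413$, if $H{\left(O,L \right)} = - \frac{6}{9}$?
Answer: $-413 + \frac{\sqrt{2301}}{3} \approx -397.01$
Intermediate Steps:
$H{\left(O,L \right)} = - \frac{2}{3}$ ($H{\left(O,L \right)} = \left(-6\right) \frac{1}{9} = - \frac{2}{3}$)
$T = \frac{221}{3}$ ($T = 73 - - \frac{2}{3} = 73 + \frac{2}{3} = \frac{221}{3} \approx 73.667$)
$\sqrt{182 + T} - 413 = \sqrt{182 + \frac{221}{3}} - 413 = \sqrt{\frac{767}{3}} - 413 = \frac{\sqrt{2301}}{3} - 413 = -413 + \frac{\sqrt{2301}}{3}$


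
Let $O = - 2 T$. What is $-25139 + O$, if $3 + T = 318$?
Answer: $-25769$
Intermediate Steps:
$T = 315$ ($T = -3 + 318 = 315$)
$O = -630$ ($O = \left(-2\right) 315 = -630$)
$-25139 + O = -25139 - 630 = -25769$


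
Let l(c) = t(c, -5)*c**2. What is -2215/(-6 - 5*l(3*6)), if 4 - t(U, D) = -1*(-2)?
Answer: 2215/3246 ≈ 0.68238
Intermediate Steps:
t(U, D) = 2 (t(U, D) = 4 - (-1)*(-2) = 4 - 1*2 = 4 - 2 = 2)
l(c) = 2*c**2
-2215/(-6 - 5*l(3*6)) = -2215/(-6 - 10*(3*6)**2) = -2215/(-6 - 10*18**2) = -2215/(-6 - 10*324) = -2215/(-6 - 5*648) = -2215/(-6 - 3240) = -2215/(-3246) = -2215*(-1/3246) = 2215/3246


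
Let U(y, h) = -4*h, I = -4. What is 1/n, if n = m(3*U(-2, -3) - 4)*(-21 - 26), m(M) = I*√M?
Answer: √2/1504 ≈ 0.00094030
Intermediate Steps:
m(M) = -4*√M
n = 752*√2 (n = (-4*√(3*(-4*(-3)) - 4))*(-21 - 26) = -4*√(3*12 - 4)*(-47) = -4*√(36 - 4)*(-47) = -16*√2*(-47) = 752*√2 ≈ 1063.5)
1/n = 1/(752*√2) = √2/1504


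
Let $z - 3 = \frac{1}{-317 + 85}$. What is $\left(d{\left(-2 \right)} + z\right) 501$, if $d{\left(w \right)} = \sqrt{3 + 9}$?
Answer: $\frac{348195}{232} + 1002 \sqrt{3} \approx 3236.4$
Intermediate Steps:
$d{\left(w \right)} = 2 \sqrt{3}$ ($d{\left(w \right)} = \sqrt{12} = 2 \sqrt{3}$)
$z = \frac{695}{232}$ ($z = 3 + \frac{1}{-317 + 85} = 3 + \frac{1}{-232} = 3 - \frac{1}{232} = \frac{695}{232} \approx 2.9957$)
$\left(d{\left(-2 \right)} + z\right) 501 = \left(2 \sqrt{3} + \frac{695}{232}\right) 501 = \left(\frac{695}{232} + 2 \sqrt{3}\right) 501 = \frac{348195}{232} + 1002 \sqrt{3}$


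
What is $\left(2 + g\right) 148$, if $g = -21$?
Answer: $-2812$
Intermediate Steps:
$\left(2 + g\right) 148 = \left(2 - 21\right) 148 = \left(-19\right) 148 = -2812$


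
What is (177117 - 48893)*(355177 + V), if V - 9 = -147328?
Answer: 26652384192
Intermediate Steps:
V = -147319 (V = 9 - 147328 = -147319)
(177117 - 48893)*(355177 + V) = (177117 - 48893)*(355177 - 147319) = 128224*207858 = 26652384192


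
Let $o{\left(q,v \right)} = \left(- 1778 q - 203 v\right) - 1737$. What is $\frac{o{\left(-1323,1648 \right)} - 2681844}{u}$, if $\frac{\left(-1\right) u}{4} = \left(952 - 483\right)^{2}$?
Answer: $\frac{665831}{879844} \approx 0.75676$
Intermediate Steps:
$o{\left(q,v \right)} = -1737 - 1778 q - 203 v$
$u = -879844$ ($u = - 4 \left(952 - 483\right)^{2} = - 4 \cdot 469^{2} = \left(-4\right) 219961 = -879844$)
$\frac{o{\left(-1323,1648 \right)} - 2681844}{u} = \frac{\left(-1737 - -2352294 - 334544\right) - 2681844}{-879844} = \left(\left(-1737 + 2352294 - 334544\right) - 2681844\right) \left(- \frac{1}{879844}\right) = \left(2016013 - 2681844\right) \left(- \frac{1}{879844}\right) = \left(-665831\right) \left(- \frac{1}{879844}\right) = \frac{665831}{879844}$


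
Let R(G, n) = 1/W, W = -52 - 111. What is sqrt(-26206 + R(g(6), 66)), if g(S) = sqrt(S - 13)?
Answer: I*sqrt(696267377)/163 ≈ 161.88*I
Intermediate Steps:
g(S) = sqrt(-13 + S)
W = -163
R(G, n) = -1/163 (R(G, n) = 1/(-163) = -1/163)
sqrt(-26206 + R(g(6), 66)) = sqrt(-26206 - 1/163) = sqrt(-4271579/163) = I*sqrt(696267377)/163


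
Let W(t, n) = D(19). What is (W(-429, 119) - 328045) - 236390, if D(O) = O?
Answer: -564416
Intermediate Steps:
W(t, n) = 19
(W(-429, 119) - 328045) - 236390 = (19 - 328045) - 236390 = -328026 - 236390 = -564416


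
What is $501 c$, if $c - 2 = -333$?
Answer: $-165831$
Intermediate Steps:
$c = -331$ ($c = 2 - 333 = -331$)
$501 c = 501 \left(-331\right) = -165831$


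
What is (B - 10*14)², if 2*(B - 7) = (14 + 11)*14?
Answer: 1764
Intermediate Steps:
B = 182 (B = 7 + ((14 + 11)*14)/2 = 7 + (25*14)/2 = 7 + (½)*350 = 7 + 175 = 182)
(B - 10*14)² = (182 - 10*14)² = (182 - 140)² = 42² = 1764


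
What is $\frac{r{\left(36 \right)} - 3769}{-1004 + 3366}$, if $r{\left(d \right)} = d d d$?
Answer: $\frac{42887}{2362} \approx 18.157$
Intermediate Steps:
$r{\left(d \right)} = d^{3}$ ($r{\left(d \right)} = d d^{2} = d^{3}$)
$\frac{r{\left(36 \right)} - 3769}{-1004 + 3366} = \frac{36^{3} - 3769}{-1004 + 3366} = \frac{46656 - 3769}{2362} = 42887 \cdot \frac{1}{2362} = \frac{42887}{2362}$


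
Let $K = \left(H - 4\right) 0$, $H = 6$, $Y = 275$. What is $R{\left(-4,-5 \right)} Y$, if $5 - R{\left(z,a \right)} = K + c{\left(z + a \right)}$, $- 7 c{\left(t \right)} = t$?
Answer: $\frac{7150}{7} \approx 1021.4$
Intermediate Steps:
$c{\left(t \right)} = - \frac{t}{7}$
$K = 0$ ($K = \left(6 - 4\right) 0 = 2 \cdot 0 = 0$)
$R{\left(z,a \right)} = 5 + \frac{a}{7} + \frac{z}{7}$ ($R{\left(z,a \right)} = 5 - \left(0 - \frac{z + a}{7}\right) = 5 - \left(0 - \frac{a + z}{7}\right) = 5 - \left(0 - \left(\frac{a}{7} + \frac{z}{7}\right)\right) = 5 - \left(- \frac{a}{7} - \frac{z}{7}\right) = 5 + \left(\frac{a}{7} + \frac{z}{7}\right) = 5 + \frac{a}{7} + \frac{z}{7}$)
$R{\left(-4,-5 \right)} Y = \left(5 + \frac{1}{7} \left(-5\right) + \frac{1}{7} \left(-4\right)\right) 275 = \left(5 - \frac{5}{7} - \frac{4}{7}\right) 275 = \frac{26}{7} \cdot 275 = \frac{7150}{7}$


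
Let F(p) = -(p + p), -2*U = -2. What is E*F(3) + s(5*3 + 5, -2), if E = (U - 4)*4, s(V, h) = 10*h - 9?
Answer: 43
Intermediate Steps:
U = 1 (U = -½*(-2) = 1)
s(V, h) = -9 + 10*h
E = -12 (E = (1 - 4)*4 = -3*4 = -12)
F(p) = -2*p
E*F(3) + s(5*3 + 5, -2) = -(-24)*3 + (-9 + 10*(-2)) = -12*(-6) + (-9 - 20) = 72 - 29 = 43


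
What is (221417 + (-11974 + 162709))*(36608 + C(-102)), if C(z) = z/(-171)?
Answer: 776565856880/57 ≈ 1.3624e+10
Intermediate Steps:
C(z) = -z/171 (C(z) = z*(-1/171) = -z/171)
(221417 + (-11974 + 162709))*(36608 + C(-102)) = (221417 + (-11974 + 162709))*(36608 - 1/171*(-102)) = (221417 + 150735)*(36608 + 34/57) = 372152*(2086690/57) = 776565856880/57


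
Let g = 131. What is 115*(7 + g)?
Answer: 15870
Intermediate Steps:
115*(7 + g) = 115*(7 + 131) = 115*138 = 15870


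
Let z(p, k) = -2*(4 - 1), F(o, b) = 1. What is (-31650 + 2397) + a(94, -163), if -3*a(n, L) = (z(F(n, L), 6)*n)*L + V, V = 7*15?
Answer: -59932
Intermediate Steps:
V = 105
z(p, k) = -6 (z(p, k) = -2*3 = -6)
a(n, L) = -35 + 2*L*n (a(n, L) = -((-6*n)*L + 105)/3 = -(-6*L*n + 105)/3 = -(105 - 6*L*n)/3 = -35 + 2*L*n)
(-31650 + 2397) + a(94, -163) = (-31650 + 2397) + (-35 + 2*(-163)*94) = -29253 + (-35 - 30644) = -29253 - 30679 = -59932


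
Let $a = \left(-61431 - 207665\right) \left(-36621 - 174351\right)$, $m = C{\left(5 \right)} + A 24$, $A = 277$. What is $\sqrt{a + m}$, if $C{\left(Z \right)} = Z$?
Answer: $\sqrt{56771727965} \approx 2.3827 \cdot 10^{5}$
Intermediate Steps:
$m = 6653$ ($m = 5 + 277 \cdot 24 = 5 + 6648 = 6653$)
$a = 56771721312$ ($a = \left(-269096\right) \left(-210972\right) = 56771721312$)
$\sqrt{a + m} = \sqrt{56771721312 + 6653} = \sqrt{56771727965}$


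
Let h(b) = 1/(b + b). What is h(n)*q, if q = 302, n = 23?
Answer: 151/23 ≈ 6.5652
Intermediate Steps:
h(b) = 1/(2*b)
h(n)*q = ((½)/23)*302 = ((½)*(1/23))*302 = (1/46)*302 = 151/23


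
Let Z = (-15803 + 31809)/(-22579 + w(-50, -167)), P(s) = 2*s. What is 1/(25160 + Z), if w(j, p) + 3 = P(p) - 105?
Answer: 23021/579192354 ≈ 3.9747e-5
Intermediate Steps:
w(j, p) = -108 + 2*p (w(j, p) = -3 + (2*p - 105) = -3 + (-105 + 2*p) = -108 + 2*p)
Z = -16006/23021 (Z = (-15803 + 31809)/(-22579 + (-108 + 2*(-167))) = 16006/(-22579 + (-108 - 334)) = 16006/(-22579 - 442) = 16006/(-23021) = 16006*(-1/23021) = -16006/23021 ≈ -0.69528)
1/(25160 + Z) = 1/(25160 - 16006/23021) = 1/(579192354/23021) = 23021/579192354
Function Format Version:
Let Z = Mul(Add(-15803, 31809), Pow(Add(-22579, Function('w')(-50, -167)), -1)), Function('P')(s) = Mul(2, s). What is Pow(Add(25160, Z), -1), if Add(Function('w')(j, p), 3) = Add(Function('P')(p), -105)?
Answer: Rational(23021, 579192354) ≈ 3.9747e-5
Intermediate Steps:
Function('w')(j, p) = Add(-108, Mul(2, p)) (Function('w')(j, p) = Add(-3, Add(Mul(2, p), -105)) = Add(-3, Add(-105, Mul(2, p))) = Add(-108, Mul(2, p)))
Z = Rational(-16006, 23021) (Z = Mul(Add(-15803, 31809), Pow(Add(-22579, Add(-108, Mul(2, -167))), -1)) = Mul(16006, Pow(Add(-22579, Add(-108, -334)), -1)) = Mul(16006, Pow(Add(-22579, -442), -1)) = Mul(16006, Pow(-23021, -1)) = Mul(16006, Rational(-1, 23021)) = Rational(-16006, 23021) ≈ -0.69528)
Pow(Add(25160, Z), -1) = Pow(Add(25160, Rational(-16006, 23021)), -1) = Pow(Rational(579192354, 23021), -1) = Rational(23021, 579192354)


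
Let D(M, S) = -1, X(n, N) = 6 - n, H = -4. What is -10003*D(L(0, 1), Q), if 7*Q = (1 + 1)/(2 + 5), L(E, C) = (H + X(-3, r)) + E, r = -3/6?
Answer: 10003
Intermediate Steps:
r = -½ (r = -3*⅙ = -½ ≈ -0.50000)
L(E, C) = 5 + E (L(E, C) = (-4 + (6 - 1*(-3))) + E = (-4 + (6 + 3)) + E = (-4 + 9) + E = 5 + E)
Q = 2/49 (Q = ((1 + 1)/(2 + 5))/7 = (2/7)/7 = (2*(⅐))/7 = (⅐)*(2/7) = 2/49 ≈ 0.040816)
-10003*D(L(0, 1), Q) = -10003*(-1) = 10003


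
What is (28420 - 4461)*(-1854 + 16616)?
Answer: 353682758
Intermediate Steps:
(28420 - 4461)*(-1854 + 16616) = 23959*14762 = 353682758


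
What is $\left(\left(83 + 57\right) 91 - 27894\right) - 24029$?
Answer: $-39183$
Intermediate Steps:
$\left(\left(83 + 57\right) 91 - 27894\right) - 24029 = \left(140 \cdot 91 - 27894\right) - 24029 = \left(12740 - 27894\right) - 24029 = -15154 - 24029 = -39183$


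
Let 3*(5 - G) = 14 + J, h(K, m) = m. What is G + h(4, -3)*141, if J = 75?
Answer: -1343/3 ≈ -447.67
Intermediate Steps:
G = -74/3 (G = 5 - (14 + 75)/3 = 5 - 1/3*89 = 5 - 89/3 = -74/3 ≈ -24.667)
G + h(4, -3)*141 = -74/3 - 3*141 = -74/3 - 423 = -1343/3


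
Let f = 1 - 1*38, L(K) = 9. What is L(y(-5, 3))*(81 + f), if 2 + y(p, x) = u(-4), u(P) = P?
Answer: 396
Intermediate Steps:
y(p, x) = -6 (y(p, x) = -2 - 4 = -6)
f = -37 (f = 1 - 38 = -37)
L(y(-5, 3))*(81 + f) = 9*(81 - 37) = 9*44 = 396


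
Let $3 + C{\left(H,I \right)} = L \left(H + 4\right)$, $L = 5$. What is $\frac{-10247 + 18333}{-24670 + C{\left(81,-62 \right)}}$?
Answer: $- \frac{4043}{12124} \approx -0.33347$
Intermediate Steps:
$C{\left(H,I \right)} = 17 + 5 H$ ($C{\left(H,I \right)} = -3 + 5 \left(H + 4\right) = -3 + 5 \left(4 + H\right) = -3 + \left(20 + 5 H\right) = 17 + 5 H$)
$\frac{-10247 + 18333}{-24670 + C{\left(81,-62 \right)}} = \frac{-10247 + 18333}{-24670 + \left(17 + 5 \cdot 81\right)} = \frac{8086}{-24670 + \left(17 + 405\right)} = \frac{8086}{-24670 + 422} = \frac{8086}{-24248} = 8086 \left(- \frac{1}{24248}\right) = - \frac{4043}{12124}$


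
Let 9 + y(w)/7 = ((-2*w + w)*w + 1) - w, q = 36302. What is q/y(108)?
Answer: -2593/5890 ≈ -0.44024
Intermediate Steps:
y(w) = -56 - 7*w - 7*w² (y(w) = -63 + 7*(((-2*w + w)*w + 1) - w) = -63 + 7*(((-w)*w + 1) - w) = -63 + 7*((-w² + 1) - w) = -63 + 7*((1 - w²) - w) = -63 + 7*(1 - w - w²) = -63 + (7 - 7*w - 7*w²) = -56 - 7*w - 7*w²)
q/y(108) = 36302/(-56 - 7*108 - 7*108²) = 36302/(-56 - 756 - 7*11664) = 36302/(-56 - 756 - 81648) = 36302/(-82460) = 36302*(-1/82460) = -2593/5890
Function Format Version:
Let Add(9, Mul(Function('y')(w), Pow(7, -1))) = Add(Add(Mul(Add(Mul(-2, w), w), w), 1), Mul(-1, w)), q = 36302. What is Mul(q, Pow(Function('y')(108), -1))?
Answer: Rational(-2593, 5890) ≈ -0.44024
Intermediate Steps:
Function('y')(w) = Add(-56, Mul(-7, w), Mul(-7, Pow(w, 2))) (Function('y')(w) = Add(-63, Mul(7, Add(Add(Mul(Add(Mul(-2, w), w), w), 1), Mul(-1, w)))) = Add(-63, Mul(7, Add(Add(Mul(Mul(-1, w), w), 1), Mul(-1, w)))) = Add(-63, Mul(7, Add(Add(Mul(-1, Pow(w, 2)), 1), Mul(-1, w)))) = Add(-63, Mul(7, Add(Add(1, Mul(-1, Pow(w, 2))), Mul(-1, w)))) = Add(-63, Mul(7, Add(1, Mul(-1, w), Mul(-1, Pow(w, 2))))) = Add(-63, Add(7, Mul(-7, w), Mul(-7, Pow(w, 2)))) = Add(-56, Mul(-7, w), Mul(-7, Pow(w, 2))))
Mul(q, Pow(Function('y')(108), -1)) = Mul(36302, Pow(Add(-56, Mul(-7, 108), Mul(-7, Pow(108, 2))), -1)) = Mul(36302, Pow(Add(-56, -756, Mul(-7, 11664)), -1)) = Mul(36302, Pow(Add(-56, -756, -81648), -1)) = Mul(36302, Pow(-82460, -1)) = Mul(36302, Rational(-1, 82460)) = Rational(-2593, 5890)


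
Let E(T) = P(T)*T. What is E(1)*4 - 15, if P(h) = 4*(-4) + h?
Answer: -75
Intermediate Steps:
P(h) = -16 + h
E(T) = T*(-16 + T) (E(T) = (-16 + T)*T = T*(-16 + T))
E(1)*4 - 15 = (1*(-16 + 1))*4 - 15 = (1*(-15))*4 - 15 = -15*4 - 15 = -60 - 15 = -75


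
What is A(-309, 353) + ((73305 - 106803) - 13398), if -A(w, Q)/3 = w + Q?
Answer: -47028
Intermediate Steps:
A(w, Q) = -3*Q - 3*w (A(w, Q) = -3*(w + Q) = -3*(Q + w) = -3*Q - 3*w)
A(-309, 353) + ((73305 - 106803) - 13398) = (-3*353 - 3*(-309)) + ((73305 - 106803) - 13398) = (-1059 + 927) + (-33498 - 13398) = -132 - 46896 = -47028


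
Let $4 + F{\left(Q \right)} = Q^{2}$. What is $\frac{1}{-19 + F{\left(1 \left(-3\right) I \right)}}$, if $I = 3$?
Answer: $\frac{1}{58} \approx 0.017241$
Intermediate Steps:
$F{\left(Q \right)} = -4 + Q^{2}$
$\frac{1}{-19 + F{\left(1 \left(-3\right) I \right)}} = \frac{1}{-19 - \left(4 - \left(1 \left(-3\right) 3\right)^{2}\right)} = \frac{1}{-19 - \left(4 - \left(\left(-3\right) 3\right)^{2}\right)} = \frac{1}{-19 - \left(4 - \left(-9\right)^{2}\right)} = \frac{1}{-19 + \left(-4 + 81\right)} = \frac{1}{-19 + 77} = \frac{1}{58}$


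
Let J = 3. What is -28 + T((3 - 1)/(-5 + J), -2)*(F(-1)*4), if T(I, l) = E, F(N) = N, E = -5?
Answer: -8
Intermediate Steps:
T(I, l) = -5
-28 + T((3 - 1)/(-5 + J), -2)*(F(-1)*4) = -28 - (-5)*4 = -28 - 5*(-4) = -28 + 20 = -8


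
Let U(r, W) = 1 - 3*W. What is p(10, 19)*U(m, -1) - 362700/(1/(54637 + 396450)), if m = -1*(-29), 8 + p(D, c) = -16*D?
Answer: -163609255572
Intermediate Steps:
p(D, c) = -8 - 16*D
m = 29
p(10, 19)*U(m, -1) - 362700/(1/(54637 + 396450)) = (-8 - 16*10)*(1 - 3*(-1)) - 362700/(1/(54637 + 396450)) = (-8 - 160)*(1 + 3) - 362700/(1/451087) = -168*4 - 362700/1/451087 = -672 - 362700*451087 = -672 - 163609254900 = -163609255572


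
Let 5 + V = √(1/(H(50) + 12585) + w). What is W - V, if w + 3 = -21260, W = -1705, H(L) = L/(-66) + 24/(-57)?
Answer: -1700 - I*√330921296776863914/3945028 ≈ -1700.0 - 145.82*I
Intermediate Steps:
H(L) = -8/19 - L/66 (H(L) = L*(-1/66) + 24*(-1/57) = -L/66 - 8/19 = -8/19 - L/66)
w = -21263 (w = -3 - 21260 = -21263)
V = -5 + I*√330921296776863914/3945028 (V = -5 + √(1/((-8/19 - 1/66*50) + 12585) - 21263) = -5 + √(1/((-8/19 - 25/33) + 12585) - 21263) = -5 + √(1/(-739/627 + 12585) - 21263) = -5 + √(1/(7890056/627) - 21263) = -5 + √(627/7890056 - 21263) = -5 + √(-167766260101/7890056) = -5 + I*√330921296776863914/3945028 ≈ -5.0 + 145.82*I)
W - V = -1705 - (-5 + I*√330921296776863914/3945028) = -1705 + (5 - I*√330921296776863914/3945028) = -1700 - I*√330921296776863914/3945028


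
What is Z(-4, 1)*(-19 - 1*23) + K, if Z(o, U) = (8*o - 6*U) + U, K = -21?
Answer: 1533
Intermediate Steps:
Z(o, U) = -5*U + 8*o (Z(o, U) = (-6*U + 8*o) + U = -5*U + 8*o)
Z(-4, 1)*(-19 - 1*23) + K = (-5*1 + 8*(-4))*(-19 - 1*23) - 21 = (-5 - 32)*(-19 - 23) - 21 = -37*(-42) - 21 = 1554 - 21 = 1533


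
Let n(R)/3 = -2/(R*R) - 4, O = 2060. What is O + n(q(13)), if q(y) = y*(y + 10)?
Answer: 183093242/89401 ≈ 2048.0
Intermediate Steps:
q(y) = y*(10 + y)
n(R) = -12 - 6/R**2 (n(R) = 3*(-2/(R*R) - 4) = 3*(-2/R**2 - 4) = 3*(-4 - 2/R**2) = -12 - 6/R**2)
O + n(q(13)) = 2060 + (-12 - 6*1/(169*(10 + 13)**2)) = 2060 + (-12 - 6/(13*23)**2) = 2060 + (-12 - 6/299**2) = 2060 + (-12 - 6*1/89401) = 2060 + (-12 - 6/89401) = 2060 - 1072818/89401 = 183093242/89401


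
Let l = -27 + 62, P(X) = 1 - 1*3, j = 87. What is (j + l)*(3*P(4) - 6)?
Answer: -1464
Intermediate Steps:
P(X) = -2 (P(X) = 1 - 3 = -2)
l = 35
(j + l)*(3*P(4) - 6) = (87 + 35)*(3*(-2) - 6) = 122*(-6 - 6) = 122*(-12) = -1464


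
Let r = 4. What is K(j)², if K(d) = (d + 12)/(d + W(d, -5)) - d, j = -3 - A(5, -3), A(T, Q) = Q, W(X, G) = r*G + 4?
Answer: 9/16 ≈ 0.56250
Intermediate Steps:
W(X, G) = 4 + 4*G (W(X, G) = 4*G + 4 = 4 + 4*G)
j = 0 (j = -3 - 1*(-3) = -3 + 3 = 0)
K(d) = -d + (12 + d)/(-16 + d) (K(d) = (d + 12)/(d + (4 + 4*(-5))) - d = (12 + d)/(d + (4 - 20)) - d = (12 + d)/(d - 16) - d = (12 + d)/(-16 + d) - d = -d + (12 + d)/(-16 + d))
K(j)² = ((12 - 1*0² + 17*0)/(-16 + 0))² = ((12 - 1*0 + 0)/(-16))² = (-(12 + 0 + 0)/16)² = (-1/16*12)² = (-¾)² = 9/16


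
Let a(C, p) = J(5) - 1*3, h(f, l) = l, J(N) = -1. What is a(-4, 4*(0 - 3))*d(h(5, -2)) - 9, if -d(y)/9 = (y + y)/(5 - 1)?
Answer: -45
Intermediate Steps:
d(y) = -9*y/2 (d(y) = -9*(y + y)/(5 - 1) = -9*2*y/4 = -9*y/2)
a(C, p) = -4 (a(C, p) = -1 - 1*3 = -1 - 3 = -4)
a(-4, 4*(0 - 3))*d(h(5, -2)) - 9 = -(-18)*(-2) - 9 = -4*9 - 9 = -36 - 9 = -45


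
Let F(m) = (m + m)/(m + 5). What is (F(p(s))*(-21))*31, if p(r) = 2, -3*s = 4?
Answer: -372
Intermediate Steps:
s = -4/3 (s = -⅓*4 = -4/3 ≈ -1.3333)
F(m) = 2*m/(5 + m) (F(m) = (2*m)/(5 + m) = 2*m/(5 + m))
(F(p(s))*(-21))*31 = ((2*2/(5 + 2))*(-21))*31 = ((2*2/7)*(-21))*31 = ((2*2*(⅐))*(-21))*31 = ((4/7)*(-21))*31 = -12*31 = -372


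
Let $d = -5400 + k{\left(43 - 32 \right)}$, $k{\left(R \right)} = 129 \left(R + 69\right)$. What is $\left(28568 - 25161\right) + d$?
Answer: $8327$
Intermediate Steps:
$k{\left(R \right)} = 8901 + 129 R$ ($k{\left(R \right)} = 129 \left(69 + R\right) = 8901 + 129 R$)
$d = 4920$ ($d = -5400 + \left(8901 + 129 \left(43 - 32\right)\right) = -5400 + \left(8901 + 129 \cdot 11\right) = -5400 + \left(8901 + 1419\right) = -5400 + 10320 = 4920$)
$\left(28568 - 25161\right) + d = \left(28568 - 25161\right) + 4920 = 3407 + 4920 = 8327$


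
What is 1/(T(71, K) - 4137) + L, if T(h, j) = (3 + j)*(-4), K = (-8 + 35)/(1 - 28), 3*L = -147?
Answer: -203106/4145 ≈ -49.000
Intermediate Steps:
L = -49 (L = (⅓)*(-147) = -49)
K = -1 (K = 27/(-27) = 27*(-1/27) = -1)
T(h, j) = -12 - 4*j
1/(T(71, K) - 4137) + L = 1/((-12 - 4*(-1)) - 4137) - 49 = 1/((-12 + 4) - 4137) - 49 = 1/(-8 - 4137) - 49 = 1/(-4145) - 49 = -1/4145 - 49 = -203106/4145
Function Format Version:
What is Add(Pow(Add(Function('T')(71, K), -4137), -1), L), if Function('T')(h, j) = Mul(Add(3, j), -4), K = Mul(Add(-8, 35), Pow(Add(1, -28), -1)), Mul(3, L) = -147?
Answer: Rational(-203106, 4145) ≈ -49.000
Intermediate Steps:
L = -49 (L = Mul(Rational(1, 3), -147) = -49)
K = -1 (K = Mul(27, Pow(-27, -1)) = Mul(27, Rational(-1, 27)) = -1)
Function('T')(h, j) = Add(-12, Mul(-4, j))
Add(Pow(Add(Function('T')(71, K), -4137), -1), L) = Add(Pow(Add(Add(-12, Mul(-4, -1)), -4137), -1), -49) = Add(Pow(Add(Add(-12, 4), -4137), -1), -49) = Add(Pow(Add(-8, -4137), -1), -49) = Add(Pow(-4145, -1), -49) = Add(Rational(-1, 4145), -49) = Rational(-203106, 4145)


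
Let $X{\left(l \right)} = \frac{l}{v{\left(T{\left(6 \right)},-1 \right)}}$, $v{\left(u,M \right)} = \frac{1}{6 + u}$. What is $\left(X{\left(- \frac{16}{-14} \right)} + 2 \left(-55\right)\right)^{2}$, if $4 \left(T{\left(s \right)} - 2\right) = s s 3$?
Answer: $4900$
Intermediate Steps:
$T{\left(s \right)} = 2 + \frac{3 s^{2}}{4}$ ($T{\left(s \right)} = 2 + \frac{s s 3}{4} = 2 + \frac{s^{2} \cdot 3}{4} = 2 + \frac{3 s^{2}}{4}$)
$X{\left(l \right)} = 35 l$ ($X{\left(l \right)} = \frac{l}{\frac{1}{6 + \left(2 + \frac{3 \cdot 6^{2}}{4}\right)}} = \frac{l}{\frac{1}{6 + \left(2 + \frac{3}{4} \cdot 36\right)}} = \frac{l}{\frac{1}{6 + \left(2 + 27\right)}} = \frac{l}{\frac{1}{6 + 29}} = \frac{l}{\frac{1}{35}} = l \frac{1}{\frac{1}{35}} = l 35 = 35 l$)
$\left(X{\left(- \frac{16}{-14} \right)} + 2 \left(-55\right)\right)^{2} = \left(35 \left(- \frac{16}{-14}\right) + 2 \left(-55\right)\right)^{2} = \left(35 \left(\left(-16\right) \left(- \frac{1}{14}\right)\right) - 110\right)^{2} = \left(35 \cdot \frac{8}{7} - 110\right)^{2} = \left(40 - 110\right)^{2} = \left(-70\right)^{2} = 4900$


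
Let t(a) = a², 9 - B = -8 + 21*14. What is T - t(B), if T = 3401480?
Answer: 3324751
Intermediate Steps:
B = -277 (B = 9 - (-8 + 21*14) = 9 - (-8 + 294) = 9 - 1*286 = 9 - 286 = -277)
T - t(B) = 3401480 - 1*(-277)² = 3401480 - 1*76729 = 3401480 - 76729 = 3324751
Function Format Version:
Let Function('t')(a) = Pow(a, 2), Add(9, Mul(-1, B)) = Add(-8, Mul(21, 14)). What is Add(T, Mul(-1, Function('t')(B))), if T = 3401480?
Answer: 3324751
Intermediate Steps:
B = -277 (B = Add(9, Mul(-1, Add(-8, Mul(21, 14)))) = Add(9, Mul(-1, Add(-8, 294))) = Add(9, Mul(-1, 286)) = Add(9, -286) = -277)
Add(T, Mul(-1, Function('t')(B))) = Add(3401480, Mul(-1, Pow(-277, 2))) = Add(3401480, Mul(-1, 76729)) = Add(3401480, -76729) = 3324751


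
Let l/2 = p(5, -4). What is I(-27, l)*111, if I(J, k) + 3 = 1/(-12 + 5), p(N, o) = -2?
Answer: -2442/7 ≈ -348.86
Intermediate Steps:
l = -4 (l = 2*(-2) = -4)
I(J, k) = -22/7 (I(J, k) = -3 + 1/(-12 + 5) = -3 + 1/(-7) = -3 - 1/7 = -22/7)
I(-27, l)*111 = -22/7*111 = -2442/7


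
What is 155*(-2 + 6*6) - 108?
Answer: 5162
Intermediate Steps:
155*(-2 + 6*6) - 108 = 155*(-2 + 36) - 108 = 155*34 - 108 = 5270 - 108 = 5162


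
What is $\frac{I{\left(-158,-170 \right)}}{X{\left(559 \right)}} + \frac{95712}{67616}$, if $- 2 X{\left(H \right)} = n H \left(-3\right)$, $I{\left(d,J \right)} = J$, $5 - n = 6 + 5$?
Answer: $\frac{15406931}{10630503} \approx 1.4493$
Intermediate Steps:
$n = -6$ ($n = 5 - \left(6 + 5\right) = 5 - 11 = -6$)
$X{\left(H \right)} = - 9 H$ ($X{\left(H \right)} = - \frac{- 6 H \left(-3\right)}{2} = - \frac{18 H}{2} = - 9 H$)
$\frac{I{\left(-158,-170 \right)}}{X{\left(559 \right)}} + \frac{95712}{67616} = - \frac{170}{\left(-9\right) 559} + \frac{95712}{67616} = - \frac{170}{-5031} + 95712 \cdot \frac{1}{67616} = \left(-170\right) \left(- \frac{1}{5031}\right) + \frac{2991}{2113} = \frac{170}{5031} + \frac{2991}{2113} = \frac{15406931}{10630503}$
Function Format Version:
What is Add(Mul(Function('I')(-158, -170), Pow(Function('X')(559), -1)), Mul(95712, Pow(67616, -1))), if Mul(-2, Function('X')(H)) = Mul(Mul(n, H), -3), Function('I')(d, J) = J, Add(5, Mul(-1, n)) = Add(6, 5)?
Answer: Rational(15406931, 10630503) ≈ 1.4493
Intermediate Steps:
n = -6 (n = Add(5, Mul(-1, Add(6, 5))) = Add(5, Mul(-1, 11)) = Add(5, -11) = -6)
Function('X')(H) = Mul(-9, H) (Function('X')(H) = Mul(Rational(-1, 2), Mul(Mul(-6, H), -3)) = Mul(Rational(-1, 2), Mul(18, H)) = Mul(-9, H))
Add(Mul(Function('I')(-158, -170), Pow(Function('X')(559), -1)), Mul(95712, Pow(67616, -1))) = Add(Mul(-170, Pow(Mul(-9, 559), -1)), Mul(95712, Pow(67616, -1))) = Add(Mul(-170, Pow(-5031, -1)), Mul(95712, Rational(1, 67616))) = Add(Mul(-170, Rational(-1, 5031)), Rational(2991, 2113)) = Add(Rational(170, 5031), Rational(2991, 2113)) = Rational(15406931, 10630503)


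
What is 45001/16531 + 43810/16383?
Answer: 1461474493/270827373 ≈ 5.3963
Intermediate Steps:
45001/16531 + 43810/16383 = 1461474493/270827373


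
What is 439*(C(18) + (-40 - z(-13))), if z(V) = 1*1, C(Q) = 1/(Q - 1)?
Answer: -305544/17 ≈ -17973.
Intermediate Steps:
C(Q) = 1/(-1 + Q)
z(V) = 1
439*(C(18) + (-40 - z(-13))) = 439*(1/(-1 + 18) + (-40 - 1*1)) = 439*(1/17 + (-40 - 1)) = 439*(1/17 - 41) = 439*(-696/17) = -305544/17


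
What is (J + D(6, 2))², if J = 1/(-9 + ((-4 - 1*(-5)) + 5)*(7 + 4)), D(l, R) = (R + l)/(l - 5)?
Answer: 208849/3249 ≈ 64.281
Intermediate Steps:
D(l, R) = (R + l)/(-5 + l)
J = 1/57 (J = 1/(-9 + ((-4 + 5) + 5)*11) = 1/(-9 + (1 + 5)*11) = 1/(-9 + 6*11) = 1/(-9 + 66) = 1/57 ≈ 0.017544)
(J + D(6, 2))² = (1/57 + (2 + 6)/(-5 + 6))² = (1/57 + 8/1)² = (1/57 + 1*8)² = (1/57 + 8)² = (457/57)² = 208849/3249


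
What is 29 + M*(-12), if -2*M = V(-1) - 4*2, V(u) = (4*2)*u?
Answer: -67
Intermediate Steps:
V(u) = 8*u
M = 8 (M = -(8*(-1) - 4*2)/2 = -(-8 - 8)/2 = -½*(-16) = 8)
29 + M*(-12) = 29 + 8*(-12) = 29 - 96 = -67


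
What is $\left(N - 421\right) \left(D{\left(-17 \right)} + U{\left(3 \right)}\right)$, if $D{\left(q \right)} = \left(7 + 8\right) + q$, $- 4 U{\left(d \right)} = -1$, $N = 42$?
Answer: $\frac{2653}{4} \approx 663.25$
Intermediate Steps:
$U{\left(d \right)} = \frac{1}{4}$ ($U{\left(d \right)} = \left(- \frac{1}{4}\right) \left(-1\right) = \frac{1}{4}$)
$D{\left(q \right)} = 15 + q$
$\left(N - 421\right) \left(D{\left(-17 \right)} + U{\left(3 \right)}\right) = \left(42 - 421\right) \left(\left(15 - 17\right) + \frac{1}{4}\right) = - 379 \left(-2 + \frac{1}{4}\right) = \left(-379\right) \left(- \frac{7}{4}\right) = \frac{2653}{4}$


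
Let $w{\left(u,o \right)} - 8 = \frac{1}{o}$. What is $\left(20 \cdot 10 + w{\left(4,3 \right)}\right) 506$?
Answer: $\frac{316250}{3} \approx 1.0542 \cdot 10^{5}$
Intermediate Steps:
$w{\left(u,o \right)} = 8 + \frac{1}{o}$
$\left(20 \cdot 10 + w{\left(4,3 \right)}\right) 506 = \left(20 \cdot 10 + \left(8 + \frac{1}{3}\right)\right) 506 = \left(200 + \left(8 + \frac{1}{3}\right)\right) 506 = \left(200 + \frac{25}{3}\right) 506 = \frac{625}{3} \cdot 506 = \frac{316250}{3}$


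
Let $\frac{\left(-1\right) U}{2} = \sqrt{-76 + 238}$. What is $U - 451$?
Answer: $-451 - 18 \sqrt{2} \approx -476.46$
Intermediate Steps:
$U = - 18 \sqrt{2}$ ($U = - 2 \sqrt{-76 + 238} = - 2 \sqrt{162} = - 2 \cdot 9 \sqrt{2} = - 18 \sqrt{2} \approx -25.456$)
$U - 451 = - 18 \sqrt{2} - 451 = -451 - 18 \sqrt{2}$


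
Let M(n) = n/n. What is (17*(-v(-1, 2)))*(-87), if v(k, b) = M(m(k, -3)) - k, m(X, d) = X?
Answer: 2958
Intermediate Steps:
M(n) = 1
v(k, b) = 1 - k
(17*(-v(-1, 2)))*(-87) = (17*(-(1 - 1*(-1))))*(-87) = (17*(-(1 + 1)))*(-87) = (17*(-1*2))*(-87) = (17*(-2))*(-87) = -34*(-87) = 2958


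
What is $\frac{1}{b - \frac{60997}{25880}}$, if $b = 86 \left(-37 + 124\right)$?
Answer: $\frac{25880}{193573163} \approx 0.0001337$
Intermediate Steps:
$b = 7482$ ($b = 86 \cdot 87 = 7482$)
$\frac{1}{b - \frac{60997}{25880}} = \frac{1}{7482 - \frac{60997}{25880}} = \frac{1}{\frac{193573163}{25880}} = \frac{25880}{193573163}$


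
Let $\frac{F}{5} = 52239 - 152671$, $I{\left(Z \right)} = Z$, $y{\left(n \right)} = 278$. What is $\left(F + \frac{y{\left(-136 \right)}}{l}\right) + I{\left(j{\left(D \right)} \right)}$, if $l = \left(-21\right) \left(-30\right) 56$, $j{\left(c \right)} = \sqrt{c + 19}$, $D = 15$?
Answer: $- \frac{8858102261}{17640} + \sqrt{34} \approx -5.0215 \cdot 10^{5}$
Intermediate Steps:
$j{\left(c \right)} = \sqrt{19 + c}$
$l = 35280$ ($l = 630 \cdot 56 = 35280$)
$F = -502160$ ($F = 5 \left(52239 - 152671\right) = 5 \left(-100432\right) = -502160$)
$\left(F + \frac{y{\left(-136 \right)}}{l}\right) + I{\left(j{\left(D \right)} \right)} = \left(-502160 + \frac{278}{35280}\right) + \sqrt{19 + 15} = \left(-502160 + 278 \cdot \frac{1}{35280}\right) + \sqrt{34} = \left(-502160 + \frac{139}{17640}\right) + \sqrt{34} = - \frac{8858102261}{17640} + \sqrt{34}$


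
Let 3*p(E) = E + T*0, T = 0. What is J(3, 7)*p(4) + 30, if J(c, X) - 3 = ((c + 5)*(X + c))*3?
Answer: 354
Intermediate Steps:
J(c, X) = 3 + 3*(5 + c)*(X + c) (J(c, X) = 3 + ((c + 5)*(X + c))*3 = 3 + ((5 + c)*(X + c))*3 = 3 + 3*(5 + c)*(X + c))
p(E) = E/3 (p(E) = (E + 0*0)/3 = (E + 0)/3 = E/3)
J(3, 7)*p(4) + 30 = (3 + 3*3**2 + 15*7 + 15*3 + 3*7*3)*((1/3)*4) + 30 = (3 + 3*9 + 105 + 45 + 63)*(4/3) + 30 = (3 + 27 + 105 + 45 + 63)*(4/3) + 30 = 243*(4/3) + 30 = 324 + 30 = 354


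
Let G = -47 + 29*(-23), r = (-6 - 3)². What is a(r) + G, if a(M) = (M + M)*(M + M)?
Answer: 25530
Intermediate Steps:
r = 81 (r = (-9)² = 81)
G = -714 (G = -47 - 667 = -714)
a(M) = 4*M² (a(M) = (2*M)*(2*M) = 4*M²)
a(r) + G = 4*81² - 714 = 4*6561 - 714 = 26244 - 714 = 25530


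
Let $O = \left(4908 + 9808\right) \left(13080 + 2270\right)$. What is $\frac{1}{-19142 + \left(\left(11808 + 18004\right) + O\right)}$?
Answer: $\frac{1}{225901270} \approx 4.4267 \cdot 10^{-9}$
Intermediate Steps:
$O = 225890600$ ($O = 14716 \cdot 15350 = 225890600$)
$\frac{1}{-19142 + \left(\left(11808 + 18004\right) + O\right)} = \frac{1}{-19142 + \left(\left(11808 + 18004\right) + 225890600\right)} = \frac{1}{-19142 + \left(29812 + 225890600\right)} = \frac{1}{-19142 + 225920412} = \frac{1}{225901270}$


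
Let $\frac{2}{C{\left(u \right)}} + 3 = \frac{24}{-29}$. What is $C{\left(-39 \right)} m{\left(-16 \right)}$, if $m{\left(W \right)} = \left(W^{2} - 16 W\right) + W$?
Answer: $- \frac{28768}{111} \approx -259.17$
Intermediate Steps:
$m{\left(W \right)} = W^{2} - 15 W$
$C{\left(u \right)} = - \frac{58}{111}$ ($C{\left(u \right)} = \frac{2}{-3 + \frac{24}{-29}} = \frac{2}{-3 + 24 \left(- \frac{1}{29}\right)} = \frac{2}{-3 - \frac{24}{29}} = \frac{2}{- \frac{111}{29}} = 2 \left(- \frac{29}{111}\right) = - \frac{58}{111}$)
$C{\left(-39 \right)} m{\left(-16 \right)} = - \frac{58 \left(- 16 \left(-15 - 16\right)\right)}{111} = - \frac{58 \left(\left(-16\right) \left(-31\right)\right)}{111} = \left(- \frac{58}{111}\right) 496 = - \frac{28768}{111}$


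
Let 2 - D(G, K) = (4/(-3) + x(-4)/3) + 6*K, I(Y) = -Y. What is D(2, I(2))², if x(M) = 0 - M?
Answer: 196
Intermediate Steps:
x(M) = -M
D(G, K) = 2 - 6*K (D(G, K) = 2 - ((4/(-3) - 1*(-4)/3) + 6*K) = 2 - ((4*(-⅓) + 4*(⅓)) + 6*K) = 2 - ((-4/3 + 4/3) + 6*K) = 2 - (0 + 6*K) = 2 - 6*K)
D(2, I(2))² = (2 - (-6)*2)² = (2 - 6*(-2))² = (2 + 12)² = 14² = 196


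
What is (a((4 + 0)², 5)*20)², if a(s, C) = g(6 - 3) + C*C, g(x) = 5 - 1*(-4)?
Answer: 462400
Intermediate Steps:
g(x) = 9 (g(x) = 5 + 4 = 9)
a(s, C) = 9 + C² (a(s, C) = 9 + C*C = 9 + C²)
(a((4 + 0)², 5)*20)² = ((9 + 5²)*20)² = ((9 + 25)*20)² = (34*20)² = 680² = 462400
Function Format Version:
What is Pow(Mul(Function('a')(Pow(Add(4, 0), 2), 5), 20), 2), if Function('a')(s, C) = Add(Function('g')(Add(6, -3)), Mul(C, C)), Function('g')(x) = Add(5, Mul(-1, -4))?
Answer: 462400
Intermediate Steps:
Function('g')(x) = 9 (Function('g')(x) = Add(5, 4) = 9)
Function('a')(s, C) = Add(9, Pow(C, 2)) (Function('a')(s, C) = Add(9, Mul(C, C)) = Add(9, Pow(C, 2)))
Pow(Mul(Function('a')(Pow(Add(4, 0), 2), 5), 20), 2) = Pow(Mul(Add(9, Pow(5, 2)), 20), 2) = Pow(Mul(Add(9, 25), 20), 2) = Pow(Mul(34, 20), 2) = Pow(680, 2) = 462400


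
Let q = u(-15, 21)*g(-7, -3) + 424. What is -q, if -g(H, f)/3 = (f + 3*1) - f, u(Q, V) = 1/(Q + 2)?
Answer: -5521/13 ≈ -424.69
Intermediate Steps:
u(Q, V) = 1/(2 + Q)
g(H, f) = -9 (g(H, f) = -3*((f + 3*1) - f) = -3*((f + 3) - f) = -3*((3 + f) - f) = -3*3 = -9)
q = 5521/13 (q = -9/(2 - 15) + 424 = -9/(-13) + 424 = -1/13*(-9) + 424 = 9/13 + 424 = 5521/13 ≈ 424.69)
-q = -1*5521/13 = -5521/13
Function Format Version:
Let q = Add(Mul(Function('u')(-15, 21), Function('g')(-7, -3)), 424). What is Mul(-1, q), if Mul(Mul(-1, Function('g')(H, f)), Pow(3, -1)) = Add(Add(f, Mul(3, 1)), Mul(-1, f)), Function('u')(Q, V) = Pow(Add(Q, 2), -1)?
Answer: Rational(-5521, 13) ≈ -424.69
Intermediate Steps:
Function('u')(Q, V) = Pow(Add(2, Q), -1)
Function('g')(H, f) = -9 (Function('g')(H, f) = Mul(-3, Add(Add(f, Mul(3, 1)), Mul(-1, f))) = Mul(-3, Add(Add(f, 3), Mul(-1, f))) = Mul(-3, Add(Add(3, f), Mul(-1, f))) = Mul(-3, 3) = -9)
q = Rational(5521, 13) (q = Add(Mul(Pow(Add(2, -15), -1), -9), 424) = Add(Mul(Pow(-13, -1), -9), 424) = Add(Mul(Rational(-1, 13), -9), 424) = Add(Rational(9, 13), 424) = Rational(5521, 13) ≈ 424.69)
Mul(-1, q) = Mul(-1, Rational(5521, 13)) = Rational(-5521, 13)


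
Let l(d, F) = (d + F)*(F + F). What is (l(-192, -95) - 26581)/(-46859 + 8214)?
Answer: -27949/38645 ≈ -0.72322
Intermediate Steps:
l(d, F) = 2*F*(F + d) (l(d, F) = (F + d)*(2*F) = 2*F*(F + d))
(l(-192, -95) - 26581)/(-46859 + 8214) = (2*(-95)*(-95 - 192) - 26581)/(-46859 + 8214) = (2*(-95)*(-287) - 26581)/(-38645) = (54530 - 26581)*(-1/38645) = 27949*(-1/38645) = -27949/38645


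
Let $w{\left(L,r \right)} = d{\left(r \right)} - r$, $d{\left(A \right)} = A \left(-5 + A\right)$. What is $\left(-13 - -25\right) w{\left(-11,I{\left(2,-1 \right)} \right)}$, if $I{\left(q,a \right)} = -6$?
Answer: $864$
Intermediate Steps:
$w{\left(L,r \right)} = - r + r \left(-5 + r\right)$ ($w{\left(L,r \right)} = r \left(-5 + r\right) - r = - r + r \left(-5 + r\right)$)
$\left(-13 - -25\right) w{\left(-11,I{\left(2,-1 \right)} \right)} = \left(-13 - -25\right) \left(- 6 \left(-6 - 6\right)\right) = \left(-13 + 25\right) \left(\left(-6\right) \left(-12\right)\right) = 12 \cdot 72 = 864$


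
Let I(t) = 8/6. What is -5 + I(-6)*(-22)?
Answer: -103/3 ≈ -34.333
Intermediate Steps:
I(t) = 4/3 (I(t) = 8*(⅙) = 4/3)
-5 + I(-6)*(-22) = -5 + (4/3)*(-22) = -5 - 88/3 = -103/3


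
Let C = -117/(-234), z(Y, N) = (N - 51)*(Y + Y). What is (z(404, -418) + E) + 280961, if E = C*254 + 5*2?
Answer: -97854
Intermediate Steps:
z(Y, N) = 2*Y*(-51 + N) (z(Y, N) = (-51 + N)*(2*Y) = 2*Y*(-51 + N))
C = ½ (C = -117*(-1/234) = ½ ≈ 0.50000)
E = 137 (E = (½)*254 + 5*2 = 127 + 10 = 137)
(z(404, -418) + E) + 280961 = (2*404*(-51 - 418) + 137) + 280961 = (2*404*(-469) + 137) + 280961 = (-378952 + 137) + 280961 = -378815 + 280961 = -97854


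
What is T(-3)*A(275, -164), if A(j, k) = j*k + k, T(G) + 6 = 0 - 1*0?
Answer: 271584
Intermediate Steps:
T(G) = -6 (T(G) = -6 + (0 - 1*0) = -6 + (0 + 0) = -6 + 0 = -6)
A(j, k) = k + j*k
T(-3)*A(275, -164) = -(-984)*(1 + 275) = -(-984)*276 = -6*(-45264) = 271584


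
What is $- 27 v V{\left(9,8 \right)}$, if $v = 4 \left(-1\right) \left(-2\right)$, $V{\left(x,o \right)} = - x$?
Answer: $1944$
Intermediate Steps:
$v = 8$ ($v = \left(-4\right) \left(-2\right) = 8$)
$- 27 v V{\left(9,8 \right)} = \left(-27\right) 8 \left(\left(-1\right) 9\right) = \left(-216\right) \left(-9\right) = 1944$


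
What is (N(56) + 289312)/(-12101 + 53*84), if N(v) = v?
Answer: -289368/7649 ≈ -37.831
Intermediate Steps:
(N(56) + 289312)/(-12101 + 53*84) = (56 + 289312)/(-12101 + 53*84) = 289368/(-12101 + 4452) = 289368/(-7649) = 289368*(-1/7649) = -289368/7649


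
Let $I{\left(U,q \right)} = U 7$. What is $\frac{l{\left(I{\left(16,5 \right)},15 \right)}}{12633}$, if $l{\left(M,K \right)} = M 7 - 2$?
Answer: $\frac{782}{12633} \approx 0.061901$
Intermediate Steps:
$I{\left(U,q \right)} = 7 U$
$l{\left(M,K \right)} = -2 + 7 M$ ($l{\left(M,K \right)} = 7 M - 2 = -2 + 7 M$)
$\frac{l{\left(I{\left(16,5 \right)},15 \right)}}{12633} = \frac{-2 + 7 \cdot 7 \cdot 16}{12633} = \left(-2 + 7 \cdot 112\right) \frac{1}{12633} = \left(-2 + 784\right) \frac{1}{12633} = 782 \cdot \frac{1}{12633} = \frac{782}{12633}$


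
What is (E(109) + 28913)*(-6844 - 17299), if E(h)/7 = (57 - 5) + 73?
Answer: -719171684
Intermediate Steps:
E(h) = 875 (E(h) = 7*((57 - 5) + 73) = 7*(52 + 73) = 7*125 = 875)
(E(109) + 28913)*(-6844 - 17299) = (875 + 28913)*(-6844 - 17299) = 29788*(-24143) = -719171684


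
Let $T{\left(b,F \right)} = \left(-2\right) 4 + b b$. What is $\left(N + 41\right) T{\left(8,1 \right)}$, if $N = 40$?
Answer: $4536$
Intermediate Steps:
$T{\left(b,F \right)} = -8 + b^{2}$
$\left(N + 41\right) T{\left(8,1 \right)} = \left(40 + 41\right) \left(-8 + 8^{2}\right) = 81 \left(-8 + 64\right) = 81 \cdot 56 = 4536$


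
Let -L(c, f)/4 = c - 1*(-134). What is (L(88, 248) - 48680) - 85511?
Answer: -135079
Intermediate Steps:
L(c, f) = -536 - 4*c (L(c, f) = -4*(c - 1*(-134)) = -4*(c + 134) = -4*(134 + c) = -536 - 4*c)
(L(88, 248) - 48680) - 85511 = ((-536 - 4*88) - 48680) - 85511 = ((-536 - 352) - 48680) - 85511 = (-888 - 48680) - 85511 = -49568 - 85511 = -135079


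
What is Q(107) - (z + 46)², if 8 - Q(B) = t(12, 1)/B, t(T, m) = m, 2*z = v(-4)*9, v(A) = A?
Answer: -83033/107 ≈ -776.01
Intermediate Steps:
z = -18 (z = (-4*9)/2 = (½)*(-36) = -18)
Q(B) = 8 - 1/B
Q(107) - (z + 46)² = (8 - 1/107) - (-18 + 46)² = (8 - 1*1/107) - 1*28² = (8 - 1/107) - 1*784 = 855/107 - 784 = -83033/107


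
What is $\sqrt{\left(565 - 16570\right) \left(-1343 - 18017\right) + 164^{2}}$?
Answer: $4 \sqrt{19367731} \approx 17604.0$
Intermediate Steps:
$\sqrt{\left(565 - 16570\right) \left(-1343 - 18017\right) + 164^{2}} = \sqrt{\left(-16005\right) \left(-19360\right) + 26896} = \sqrt{309856800 + 26896} = \sqrt{309883696} = 4 \sqrt{19367731}$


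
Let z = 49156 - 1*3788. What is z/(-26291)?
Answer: -45368/26291 ≈ -1.7256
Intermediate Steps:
z = 45368 (z = 49156 - 3788 = 45368)
z/(-26291) = 45368/(-26291) = 45368*(-1/26291) = -45368/26291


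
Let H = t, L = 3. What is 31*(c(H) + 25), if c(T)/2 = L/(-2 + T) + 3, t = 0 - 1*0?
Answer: 868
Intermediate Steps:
t = 0 (t = 0 + 0 = 0)
H = 0
c(T) = 6 + 6/(-2 + T) (c(T) = 2*(3/(-2 + T) + 3) = 2*(3 + 3/(-2 + T)) = 6 + 6/(-2 + T))
31*(c(H) + 25) = 31*(6*(-1 + 0)/(-2 + 0) + 25) = 31*(6*(-1)/(-2) + 25) = 31*(6*(-1/2)*(-1) + 25) = 31*(3 + 25) = 31*28 = 868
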